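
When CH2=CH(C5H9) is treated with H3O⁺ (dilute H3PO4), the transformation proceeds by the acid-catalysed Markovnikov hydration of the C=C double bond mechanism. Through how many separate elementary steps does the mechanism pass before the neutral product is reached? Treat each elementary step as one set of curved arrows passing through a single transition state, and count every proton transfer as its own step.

Step 1: Electrophilic addition begins with the π(C=C) electrons forming a bond to the proton of H3O⁺. Following Markovnikov's rule, the resulting cation is secondary. H2O is released.
Step 2: Carbocation rearrangement: a 1,2-hydride shift from the adjacent cyclopentyl carbon converts the initially-formed secondary cation into the more stable tertiary cation.
Step 3: Water acts as the nucleophile: an oxygen lone pair bonds to the cationic carbon, giving an oxonium-ion intermediate.
Step 4: Proton transfer from the O–H of the oxonium ion to H2O completes the catalytic cycle and yields the alcohol.
Total: 4 elementary steps.

4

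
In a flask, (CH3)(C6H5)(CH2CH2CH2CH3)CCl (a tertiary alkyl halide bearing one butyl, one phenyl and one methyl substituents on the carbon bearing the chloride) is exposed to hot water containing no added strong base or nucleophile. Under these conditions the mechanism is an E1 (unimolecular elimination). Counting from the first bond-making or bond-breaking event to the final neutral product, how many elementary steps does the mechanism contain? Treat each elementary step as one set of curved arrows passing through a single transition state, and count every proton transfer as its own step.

2

Step 1: Ionisation: the C–Cl σ-bond cleaves heterolytically; both bonding electrons depart with Cl⁻, leaving a tertiary carbocation at the α-carbon.
(No 1,2-shift: no single shift to an adjacent carbon would give a more stable cation.)
Step 2: A water molecule (solvent) deprotonates a β-carbon; as the C–H bond breaks, those electrons form the new alkene π bond.
Total: 2 elementary steps.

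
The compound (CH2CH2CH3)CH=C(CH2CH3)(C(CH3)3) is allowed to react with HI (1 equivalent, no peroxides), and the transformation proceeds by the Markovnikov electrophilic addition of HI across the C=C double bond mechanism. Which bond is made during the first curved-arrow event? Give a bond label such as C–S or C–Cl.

Step 1: Protonation of the alkene by HI: the π bond acts as the nucleophile and picks up H⁺, giving the more stable (Markovnikov) tertiary carbocation. The H–I bond breaks heterolytically, releasing I⁻.
The bond formed in this step is the C–H bond.

C–H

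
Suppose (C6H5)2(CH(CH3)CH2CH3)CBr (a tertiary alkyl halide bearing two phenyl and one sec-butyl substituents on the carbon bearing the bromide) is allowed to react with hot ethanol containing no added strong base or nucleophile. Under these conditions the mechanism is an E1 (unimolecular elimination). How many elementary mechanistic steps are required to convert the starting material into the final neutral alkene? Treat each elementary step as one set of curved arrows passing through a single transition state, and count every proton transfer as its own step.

Step 1: The C–Br bond breaks with both electrons going to the bromide; Br⁻ leaves and a tertiary carbocation remains.
(No 1,2-shift: no single shift to an adjacent carbon would give a more stable cation.)
Step 2: Loss of a β-proton to an ethanol molecule of the solvent: the C–H bonding pair collapses toward the cationic carbon to form the C=C π bond, yielding the alkene.
Total: 2 elementary steps.

2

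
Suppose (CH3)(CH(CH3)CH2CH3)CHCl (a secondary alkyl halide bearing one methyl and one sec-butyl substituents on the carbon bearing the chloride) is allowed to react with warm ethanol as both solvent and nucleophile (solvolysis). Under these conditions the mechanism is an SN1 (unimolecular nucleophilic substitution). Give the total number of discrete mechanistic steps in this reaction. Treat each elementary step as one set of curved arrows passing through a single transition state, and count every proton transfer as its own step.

Step 1: Unassisted departure of Cl⁻ (taking the C–Cl bonding pair) generates a secondary carbocation.
Step 2: A 1,2-hydride shift from the adjacent sec-butyl carbon moves the positive charge from the secondary centre to an adjacent carbon, generating a more stable tertiary carbocation.
Step 3: A lone pair on the oxygen of CH3CH2OH attacks the carbocation, forming a new C–O σ-bond and an oxonium ion.
Step 4: Proton transfer from the O–H of the oxonium ion to a solvent molecule delivers the neutral ether.
Total: 4 elementary steps.

4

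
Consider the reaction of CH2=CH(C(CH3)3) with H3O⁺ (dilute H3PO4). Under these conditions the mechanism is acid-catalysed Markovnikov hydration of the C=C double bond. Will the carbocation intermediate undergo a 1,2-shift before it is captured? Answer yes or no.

yes

The first-formed carbocation is secondary.
The adjacent tert-butyl carbon has no hydrogen but bears methyl groups; migration of one methyl with its bonding pair (a 1,2-methyl shift) places the charge on a tertiary centre.
Tertiary is more stable than secondary, so the shift occurs.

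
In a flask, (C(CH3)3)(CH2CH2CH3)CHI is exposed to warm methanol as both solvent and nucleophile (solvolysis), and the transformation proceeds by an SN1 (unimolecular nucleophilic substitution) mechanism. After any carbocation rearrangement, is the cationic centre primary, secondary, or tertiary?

Step 1: Unassisted departure of I⁻ (taking the C–I bonding pair) generates a secondary carbocation.
Step 2: Carbocation rearrangement: a 1,2-methyl shift from the adjacent tert-butyl carbon converts the initially-formed secondary cation into the more stable tertiary cation.
The cation rearranges from secondary to tertiary via a 1,2-methyl shift from the adjacent tert-butyl carbon; the tertiary cation is what reacts next.

tertiary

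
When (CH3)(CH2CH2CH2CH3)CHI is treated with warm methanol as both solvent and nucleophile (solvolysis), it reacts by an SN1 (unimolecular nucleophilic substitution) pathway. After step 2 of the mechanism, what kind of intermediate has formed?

oxonium ion

Step 1: The C–I bond breaks with both electrons going to the iodide; I⁻ leaves and a secondary carbocation remains.
Step 2: Nucleophilic capture: the oxygen of CH3OH bonds to the cationic carbon, producing an oxonium-ion intermediate.
After step 2 the species present is an oxonium ion.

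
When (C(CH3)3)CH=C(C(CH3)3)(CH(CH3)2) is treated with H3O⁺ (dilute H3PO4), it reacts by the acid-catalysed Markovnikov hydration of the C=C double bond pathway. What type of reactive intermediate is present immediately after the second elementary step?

oxonium ion

Step 1: Protonation of the alkene by H3O⁺: the π bond acts as the nucleophile and picks up H⁺, giving the more stable (Markovnikov) tertiary carbocation. H2O is released.
Step 2: Water acts as the nucleophile: an oxygen lone pair bonds to the cationic carbon, giving an oxonium-ion intermediate.
After step 2 the species present is an oxonium ion.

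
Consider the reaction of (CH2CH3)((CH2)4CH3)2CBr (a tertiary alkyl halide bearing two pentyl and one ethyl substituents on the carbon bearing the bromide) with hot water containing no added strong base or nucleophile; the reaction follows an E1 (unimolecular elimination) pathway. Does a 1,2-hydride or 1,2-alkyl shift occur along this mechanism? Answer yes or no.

The first-formed carbocation is tertiary.
No single 1,2-shift to an adjacent carbon would produce a more-substituted cation than the one already present, so no rearrangement occurs.

no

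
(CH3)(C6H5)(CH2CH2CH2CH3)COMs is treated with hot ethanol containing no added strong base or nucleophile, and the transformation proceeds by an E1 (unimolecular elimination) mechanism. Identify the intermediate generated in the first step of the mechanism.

tertiary carbocation

Step 1: The C–O bond breaks with both electrons going to the mesylate; MsO⁻ leaves and a tertiary carbocation remains.
After step 1 the species present is a tertiary carbocation.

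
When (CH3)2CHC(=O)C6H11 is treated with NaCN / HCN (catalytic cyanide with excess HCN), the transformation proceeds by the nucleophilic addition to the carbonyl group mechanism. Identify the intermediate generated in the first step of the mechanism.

tetrahedral alkoxide intermediate

Step 1: A lone pair / filled orbital on CN⁻ attacks the electrophilic carbonyl carbon; the π(C=O) electrons shift onto oxygen, producing a tetrahedral alkoxide intermediate.
After step 1 the species present is a tetrahedral alkoxide intermediate.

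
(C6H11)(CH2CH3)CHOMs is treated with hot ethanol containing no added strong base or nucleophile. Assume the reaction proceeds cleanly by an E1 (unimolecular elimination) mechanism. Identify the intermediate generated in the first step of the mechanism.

Step 1: Unassisted departure of MsO⁻ (taking the C–O bonding pair) generates a secondary carbocation.
After step 1 the species present is a secondary carbocation.

secondary carbocation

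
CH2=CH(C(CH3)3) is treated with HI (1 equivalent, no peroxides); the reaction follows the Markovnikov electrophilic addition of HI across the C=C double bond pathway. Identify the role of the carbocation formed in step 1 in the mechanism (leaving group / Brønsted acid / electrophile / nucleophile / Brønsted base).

electrophile

Step 3: The I⁻ anion donates a lone pair to the carbocation, forming the new C–I σ-bond and giving the neutral alkyl halide.
The carbocation formed in step 1 accepts an electron pair into an empty or π* orbital — it is the electrophile.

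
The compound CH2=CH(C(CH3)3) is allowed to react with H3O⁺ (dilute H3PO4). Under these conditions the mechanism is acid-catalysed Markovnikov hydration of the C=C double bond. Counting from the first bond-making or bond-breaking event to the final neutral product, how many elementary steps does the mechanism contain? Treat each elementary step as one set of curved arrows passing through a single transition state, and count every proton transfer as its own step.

Step 1: Protonation of the alkene by H3O⁺: the π bond acts as the nucleophile and picks up H⁺, giving the more stable (Markovnikov) secondary carbocation. H2O is released.
Step 2: A 1,2-methyl shift from the adjacent tert-butyl carbon moves the positive charge from the secondary centre to an adjacent carbon, generating a more stable tertiary carbocation.
Step 3: Nucleophilic capture of the cation by H2O produces the protonated alcohol (an oxonium ion).
Step 4: H2O removes a proton from the oxonium oxygen, regenerating H3O⁺ and giving the neutral alcohol.
Total: 4 elementary steps.

4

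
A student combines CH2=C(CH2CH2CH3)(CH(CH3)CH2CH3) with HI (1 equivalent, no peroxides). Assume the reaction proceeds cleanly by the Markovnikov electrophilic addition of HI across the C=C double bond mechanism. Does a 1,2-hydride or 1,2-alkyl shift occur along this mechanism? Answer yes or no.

no

The first-formed carbocation is tertiary.
No single 1,2-shift to an adjacent carbon would produce a more-substituted cation than the one already present, so no rearrangement occurs.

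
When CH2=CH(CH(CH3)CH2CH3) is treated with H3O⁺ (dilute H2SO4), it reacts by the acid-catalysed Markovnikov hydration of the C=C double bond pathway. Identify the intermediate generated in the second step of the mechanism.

tertiary carbocation

Step 1: The π electrons of the C=C bond attack a proton of H3O⁺; Markovnikov addition places the new C–H on the less-substituted alkene carbon, so the positive charge ends up on the more-substituted carbon — a secondary carbocation. H2O is released.
Step 2: A hydride (H with its bonding pair) migrates from the adjacent sec-butyl carbon to the cationic centre — a 1,2-hydride shift — upgrading the secondary cation to a tertiary one.
After step 2 the species present is a tertiary carbocation.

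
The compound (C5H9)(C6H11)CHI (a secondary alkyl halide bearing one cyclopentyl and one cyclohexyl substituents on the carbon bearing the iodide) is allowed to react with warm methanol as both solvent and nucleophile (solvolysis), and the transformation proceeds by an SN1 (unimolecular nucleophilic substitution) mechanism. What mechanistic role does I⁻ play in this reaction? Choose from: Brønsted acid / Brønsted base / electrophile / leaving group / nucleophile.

Step 1: The C–I bond breaks with both electrons going to the iodide; I⁻ leaves and a secondary carbocation remains.
I⁻ departs with both electrons of the breaking σ-bond — that is the definition of a leaving group.

leaving group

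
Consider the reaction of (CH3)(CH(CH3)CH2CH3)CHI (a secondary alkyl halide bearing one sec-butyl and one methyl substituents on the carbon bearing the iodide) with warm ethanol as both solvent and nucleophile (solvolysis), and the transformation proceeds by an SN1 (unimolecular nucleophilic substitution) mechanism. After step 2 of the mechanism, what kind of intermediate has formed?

tertiary carbocation

Step 1: Unassisted departure of I⁻ (taking the C–I bonding pair) generates a secondary carbocation.
Step 2: A hydride (H with its bonding pair) migrates from the adjacent sec-butyl carbon to the cationic centre — a 1,2-hydride shift — upgrading the secondary cation to a tertiary one.
After step 2 the species present is a tertiary carbocation.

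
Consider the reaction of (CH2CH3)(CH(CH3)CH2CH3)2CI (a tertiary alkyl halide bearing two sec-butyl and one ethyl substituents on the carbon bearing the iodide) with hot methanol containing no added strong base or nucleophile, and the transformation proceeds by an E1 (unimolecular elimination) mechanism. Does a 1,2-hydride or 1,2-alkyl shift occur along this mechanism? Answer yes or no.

The first-formed carbocation is tertiary.
No single 1,2-shift to an adjacent carbon would produce a more-substituted cation than the one already present, so no rearrangement occurs.

no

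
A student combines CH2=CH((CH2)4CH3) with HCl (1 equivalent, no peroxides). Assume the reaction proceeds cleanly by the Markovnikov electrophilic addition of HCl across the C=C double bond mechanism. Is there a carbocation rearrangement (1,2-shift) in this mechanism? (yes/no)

no

The first-formed carbocation is secondary.
No single 1,2-shift to an adjacent carbon would produce a more-substituted cation than the one already present, so no rearrangement occurs.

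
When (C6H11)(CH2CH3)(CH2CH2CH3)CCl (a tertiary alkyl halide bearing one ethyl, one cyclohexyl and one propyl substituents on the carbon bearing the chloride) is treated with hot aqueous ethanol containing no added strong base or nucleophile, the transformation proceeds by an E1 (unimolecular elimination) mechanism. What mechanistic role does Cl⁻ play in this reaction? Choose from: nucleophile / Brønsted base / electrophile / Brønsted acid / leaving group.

leaving group

Step 1: Ionisation: the C–Cl σ-bond cleaves heterolytically; both bonding electrons depart with Cl⁻, leaving a tertiary carbocation at the α-carbon.
Cl⁻ departs with both electrons of the breaking σ-bond — that is the definition of a leaving group.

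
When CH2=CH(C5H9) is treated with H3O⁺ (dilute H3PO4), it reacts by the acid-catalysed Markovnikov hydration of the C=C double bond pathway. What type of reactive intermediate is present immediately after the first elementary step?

secondary carbocation

Step 1: Protonation of the alkene by H3O⁺: the π bond acts as the nucleophile and picks up H⁺, giving the more stable (Markovnikov) secondary carbocation. H2O is released.
After step 1 the species present is a secondary carbocation.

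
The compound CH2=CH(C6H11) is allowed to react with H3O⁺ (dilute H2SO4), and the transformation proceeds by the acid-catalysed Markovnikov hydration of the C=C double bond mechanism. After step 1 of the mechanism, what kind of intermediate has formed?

Step 1: Protonation of the alkene by H3O⁺: the π bond acts as the nucleophile and picks up H⁺, giving the more stable (Markovnikov) secondary carbocation. H2O is released.
After step 1 the species present is a secondary carbocation.

secondary carbocation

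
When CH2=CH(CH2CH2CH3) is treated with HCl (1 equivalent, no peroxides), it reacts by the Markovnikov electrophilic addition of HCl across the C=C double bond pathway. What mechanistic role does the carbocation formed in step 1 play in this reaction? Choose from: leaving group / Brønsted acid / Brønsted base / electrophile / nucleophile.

electrophile

Step 2: The Cl⁻ anion donates a lone pair to the carbocation, forming the new C–Cl σ-bond and giving the neutral alkyl halide.
The carbocation formed in step 1 accepts an electron pair into an empty or π* orbital — it is the electrophile.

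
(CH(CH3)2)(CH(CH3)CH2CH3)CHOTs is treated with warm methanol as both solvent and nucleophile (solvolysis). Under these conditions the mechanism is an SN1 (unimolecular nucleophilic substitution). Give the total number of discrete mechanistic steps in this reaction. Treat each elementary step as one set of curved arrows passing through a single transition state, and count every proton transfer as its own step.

4

Step 1: The C–O bond breaks with both electrons going to the tosylate; TsO⁻ leaves and a secondary carbocation remains.
Step 2: A hydride (H with its bonding pair) migrates from the adjacent isopropyl carbon to the cationic centre — a 1,2-hydride shift — upgrading the secondary cation to a tertiary one.
Step 3: CH3OH donates an oxygen lone pair into the empty p orbital of the cation, giving a protonated ether (an oxonium ion).
Step 4: Proton transfer from the O–H of the oxonium ion to a solvent molecule delivers the neutral ether.
Total: 4 elementary steps.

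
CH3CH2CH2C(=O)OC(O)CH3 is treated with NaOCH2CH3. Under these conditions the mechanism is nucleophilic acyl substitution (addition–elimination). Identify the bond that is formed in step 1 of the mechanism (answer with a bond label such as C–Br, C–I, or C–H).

Step 1: A lone pair on the O of CH3CH2O⁻ attacks the electrophilic acyl carbon; the π(C=O) electrons move onto oxygen, giving a tetrahedral intermediate.
The bond formed in this step is the C–O bond.

C–O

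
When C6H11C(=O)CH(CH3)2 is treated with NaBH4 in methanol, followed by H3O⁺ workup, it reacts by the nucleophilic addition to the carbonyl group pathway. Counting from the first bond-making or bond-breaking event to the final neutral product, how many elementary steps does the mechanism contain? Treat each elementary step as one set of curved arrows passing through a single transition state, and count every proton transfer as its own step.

2

Step 1: Nucleophilic addition: H⁻ (delivered from BH4⁻) adds to the carbonyl carbon, pushing the π(C=O) electron pair onto oxygen and giving a tetrahedral alkoxide.
Step 2: On H3O⁺ workup the alkoxide oxygen is protonated, giving an alcohol.
Total: 2 elementary steps.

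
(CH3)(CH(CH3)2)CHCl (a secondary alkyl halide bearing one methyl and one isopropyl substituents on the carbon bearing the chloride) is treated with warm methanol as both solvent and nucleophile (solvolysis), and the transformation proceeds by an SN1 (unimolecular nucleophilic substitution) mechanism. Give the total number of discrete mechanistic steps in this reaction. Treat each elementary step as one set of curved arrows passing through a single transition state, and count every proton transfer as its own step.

4

Step 1: Rate-determining heterolysis of the C–Cl bond gives Cl⁻ and a secondary carbocation.
Step 2: A 1,2-hydride shift from the adjacent isopropyl carbon moves the positive charge from the secondary centre to an adjacent carbon, generating a more stable tertiary carbocation.
Step 3: CH3OH donates an oxygen lone pair into the empty p orbital of the cation, giving a protonated ether (an oxonium ion).
Step 4: Deprotonation of the oxonium oxygen by solvent methanol yields the neutral ether.
Total: 4 elementary steps.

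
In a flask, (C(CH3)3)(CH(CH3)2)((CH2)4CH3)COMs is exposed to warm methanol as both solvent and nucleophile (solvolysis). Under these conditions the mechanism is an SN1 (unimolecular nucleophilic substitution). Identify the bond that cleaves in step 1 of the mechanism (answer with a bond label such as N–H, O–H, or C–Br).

Step 1: Ionisation: the C–O σ-bond cleaves heterolytically; both bonding electrons depart with MsO⁻, leaving a tertiary carbocation at the α-carbon.
The bond broken in this step is the C–O bond.

C–O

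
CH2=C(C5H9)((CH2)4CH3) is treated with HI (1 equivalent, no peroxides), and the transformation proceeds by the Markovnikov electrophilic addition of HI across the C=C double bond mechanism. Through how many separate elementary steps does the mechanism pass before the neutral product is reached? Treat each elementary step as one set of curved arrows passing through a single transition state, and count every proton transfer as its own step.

2

Step 1: Electrophilic addition begins with the π(C=C) electrons forming a bond to the proton of HI. Following Markovnikov's rule, the resulting cation is tertiary. The H–I bond breaks heterolytically, releasing I⁻.
(No 1,2-shift: no single shift to an adjacent carbon would give a more stable cation.)
Step 2: The I⁻ anion donates a lone pair to the carbocation, forming the new C–I σ-bond and giving the neutral alkyl halide.
Total: 2 elementary steps.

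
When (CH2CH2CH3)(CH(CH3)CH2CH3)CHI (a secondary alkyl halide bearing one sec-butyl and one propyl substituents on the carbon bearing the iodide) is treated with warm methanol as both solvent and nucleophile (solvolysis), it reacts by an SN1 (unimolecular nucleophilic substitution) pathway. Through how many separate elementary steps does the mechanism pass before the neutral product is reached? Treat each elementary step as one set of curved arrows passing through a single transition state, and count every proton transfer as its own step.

Step 1: Rate-determining heterolysis of the C–I bond gives I⁻ and a secondary carbocation.
Step 2: Carbocation rearrangement: a 1,2-hydride shift from the adjacent sec-butyl carbon converts the initially-formed secondary cation into the more stable tertiary cation.
Step 3: CH3OH donates an oxygen lone pair into the empty p orbital of the cation, giving a protonated ether (an oxonium ion).
Step 4: A second solvent molecule removes the proton on oxygen, giving the neutral ether product.
Total: 4 elementary steps.

4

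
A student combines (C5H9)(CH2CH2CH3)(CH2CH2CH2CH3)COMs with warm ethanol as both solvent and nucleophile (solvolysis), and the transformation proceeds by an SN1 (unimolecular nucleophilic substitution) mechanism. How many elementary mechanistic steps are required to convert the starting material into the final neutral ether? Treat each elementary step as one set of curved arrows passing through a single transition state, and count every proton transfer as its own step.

3

Step 1: Ionisation: the C–O σ-bond cleaves heterolytically; both bonding electrons depart with MsO⁻, leaving a tertiary carbocation at the α-carbon.
(No 1,2-shift: no single shift to an adjacent carbon would give a more stable cation.)
Step 2: Nucleophilic capture: the oxygen of CH3CH2OH bonds to the cationic carbon, producing an oxonium-ion intermediate.
Step 3: Proton transfer from the O–H of the oxonium ion to a solvent molecule delivers the neutral ether.
Total: 3 elementary steps.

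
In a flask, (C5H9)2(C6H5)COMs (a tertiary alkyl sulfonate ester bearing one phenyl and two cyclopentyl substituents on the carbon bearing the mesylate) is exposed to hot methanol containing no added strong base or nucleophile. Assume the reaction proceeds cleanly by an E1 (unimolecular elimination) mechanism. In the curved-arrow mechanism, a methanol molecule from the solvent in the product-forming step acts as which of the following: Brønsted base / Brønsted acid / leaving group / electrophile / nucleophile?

Step 2: A methanol molecule (solvent) deprotonates a β-carbon; as the C–H bond breaks, those electrons form the new alkene π bond.
A methanol molecule from the solvent in the product-forming step accepts a proton in a proton-transfer step — a Brønsted base.

Brønsted base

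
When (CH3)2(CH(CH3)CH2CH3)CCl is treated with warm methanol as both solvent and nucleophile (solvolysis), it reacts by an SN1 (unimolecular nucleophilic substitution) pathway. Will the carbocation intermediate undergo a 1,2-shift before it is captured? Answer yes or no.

The first-formed carbocation is tertiary.
No single 1,2-shift to an adjacent carbon would produce a more-substituted cation than the one already present, so no rearrangement occurs.

no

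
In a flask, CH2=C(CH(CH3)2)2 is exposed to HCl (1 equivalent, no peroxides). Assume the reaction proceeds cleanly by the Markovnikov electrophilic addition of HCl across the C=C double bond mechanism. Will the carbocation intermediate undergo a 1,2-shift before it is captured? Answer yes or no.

The first-formed carbocation is tertiary.
No single 1,2-shift to an adjacent carbon would produce a more-substituted cation than the one already present, so no rearrangement occurs.

no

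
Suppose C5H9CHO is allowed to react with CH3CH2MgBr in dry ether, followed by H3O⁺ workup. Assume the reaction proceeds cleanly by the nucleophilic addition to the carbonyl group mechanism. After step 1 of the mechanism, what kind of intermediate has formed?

Step 1: Nucleophilic addition: the carbanion-like carbon of CH3CH2MgBr adds to the carbonyl carbon, pushing the π(C=O) electron pair onto oxygen and giving a tetrahedral alkoxide.
After step 1 the species present is a tetrahedral alkoxide intermediate.

tetrahedral alkoxide intermediate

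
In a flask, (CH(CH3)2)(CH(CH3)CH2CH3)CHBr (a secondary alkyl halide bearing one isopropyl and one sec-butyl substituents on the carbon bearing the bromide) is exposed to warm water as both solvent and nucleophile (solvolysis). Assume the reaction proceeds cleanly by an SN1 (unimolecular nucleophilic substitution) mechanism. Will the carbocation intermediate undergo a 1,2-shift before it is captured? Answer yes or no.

yes

The first-formed carbocation is secondary.
The adjacent isopropyl carbon already bears 2 other carbon substituents and has a hydrogen to migrate; after a 1,2-hydride shift from that carbon the positive charge sits on a tertiary centre.
Tertiary is more stable than secondary, so the shift occurs.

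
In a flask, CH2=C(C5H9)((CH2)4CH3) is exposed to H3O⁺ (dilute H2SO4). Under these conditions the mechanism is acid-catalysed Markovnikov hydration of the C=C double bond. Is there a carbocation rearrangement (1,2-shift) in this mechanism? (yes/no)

no

The first-formed carbocation is tertiary.
No single 1,2-shift to an adjacent carbon would produce a more-substituted cation than the one already present, so no rearrangement occurs.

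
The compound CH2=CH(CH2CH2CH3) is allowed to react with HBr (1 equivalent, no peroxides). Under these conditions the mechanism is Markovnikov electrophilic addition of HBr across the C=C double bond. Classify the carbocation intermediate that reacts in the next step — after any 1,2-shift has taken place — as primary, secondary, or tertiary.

Step 1: Electrophilic addition begins with the π(C=C) electrons forming a bond to the proton of HBr. Following Markovnikov's rule, the resulting cation is secondary. The H–Br bond breaks heterolytically, releasing Br⁻.
No single 1,2-shift to an adjacent carbon would give a more-substituted cation, so no rearrangement occurs.

secondary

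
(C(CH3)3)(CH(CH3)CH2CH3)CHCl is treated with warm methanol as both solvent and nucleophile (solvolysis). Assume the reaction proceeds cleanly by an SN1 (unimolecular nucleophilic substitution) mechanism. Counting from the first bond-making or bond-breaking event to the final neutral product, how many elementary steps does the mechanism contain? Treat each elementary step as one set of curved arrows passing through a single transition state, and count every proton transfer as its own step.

4

Step 1: Unassisted departure of Cl⁻ (taking the C–Cl bonding pair) generates a secondary carbocation.
Step 2: A hydride (H with its bonding pair) migrates from the adjacent sec-butyl carbon to the cationic centre — a 1,2-hydride shift — upgrading the secondary cation to a tertiary one.
Step 3: CH3OH donates an oxygen lone pair into the empty p orbital of the cation, giving a protonated ether (an oxonium ion).
Step 4: Proton transfer from the O–H of the oxonium ion to a solvent molecule delivers the neutral ether.
Total: 4 elementary steps.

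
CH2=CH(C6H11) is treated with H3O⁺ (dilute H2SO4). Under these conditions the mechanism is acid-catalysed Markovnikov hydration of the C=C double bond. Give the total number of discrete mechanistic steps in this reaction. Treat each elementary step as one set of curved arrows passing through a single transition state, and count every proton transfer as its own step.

4

Step 1: Electrophilic addition begins with the π(C=C) electrons forming a bond to the proton of H3O⁺. Following Markovnikov's rule, the resulting cation is secondary. H2O is released.
Step 2: A 1,2-hydride shift from the adjacent cyclohexyl carbon moves the positive charge from the secondary centre to an adjacent carbon, generating a more stable tertiary carbocation.
Step 3: Nucleophilic capture of the cation by H2O produces the protonated alcohol (an oxonium ion).
Step 4: H2O removes a proton from the oxonium oxygen, regenerating H3O⁺ and giving the neutral alcohol.
Total: 4 elementary steps.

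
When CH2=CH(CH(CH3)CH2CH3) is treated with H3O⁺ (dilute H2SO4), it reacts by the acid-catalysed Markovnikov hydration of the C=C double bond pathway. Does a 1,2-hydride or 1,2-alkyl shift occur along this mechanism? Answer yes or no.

yes

The first-formed carbocation is secondary.
The adjacent sec-butyl carbon already bears 2 other carbon substituents and has a hydrogen to migrate; after a 1,2-hydride shift from that carbon the positive charge sits on a tertiary centre.
Tertiary is more stable than secondary, so the shift occurs.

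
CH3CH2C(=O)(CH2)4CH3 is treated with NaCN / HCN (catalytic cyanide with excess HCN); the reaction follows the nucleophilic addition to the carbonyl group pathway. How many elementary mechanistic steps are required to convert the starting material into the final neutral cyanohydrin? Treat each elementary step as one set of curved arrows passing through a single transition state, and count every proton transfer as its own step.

2

Step 1: CN⁻ attacks the sp² carbonyl carbon; the C=O π bond breaks and the electrons end up as a lone pair on the alkoxide oxygen of the tetrahedral intermediate.
Step 2: The alkoxide is protonated in situ by undissociated HCN, yielding a cyanohydrin; the CN⁻ so formed carries on the cycle.
Total: 2 elementary steps.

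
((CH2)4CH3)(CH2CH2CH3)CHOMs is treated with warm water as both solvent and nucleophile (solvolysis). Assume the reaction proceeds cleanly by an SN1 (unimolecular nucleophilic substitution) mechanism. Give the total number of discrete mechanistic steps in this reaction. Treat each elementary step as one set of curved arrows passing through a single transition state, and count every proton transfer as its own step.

Step 1: Unassisted departure of MsO⁻ (taking the C–O bonding pair) generates a secondary carbocation.
(No 1,2-shift: no single shift to an adjacent carbon would give a more stable cation.)
Step 2: A lone pair on the oxygen of H2O attacks the carbocation, forming a new C–O σ-bond and an oxonium ion.
Step 3: A second solvent molecule removes the proton on oxygen, giving the neutral alcohol product.
Total: 3 elementary steps.

3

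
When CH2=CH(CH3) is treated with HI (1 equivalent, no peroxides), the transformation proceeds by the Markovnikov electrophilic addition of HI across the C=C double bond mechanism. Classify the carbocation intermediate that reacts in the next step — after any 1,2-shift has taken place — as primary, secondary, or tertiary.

Step 1: Protonation of the alkene by HI: the π bond acts as the nucleophile and picks up H⁺, giving the more stable (Markovnikov) secondary carbocation. The H–I bond breaks heterolytically, releasing I⁻.
No single 1,2-shift to an adjacent carbon would give a more-substituted cation, so no rearrangement occurs.

secondary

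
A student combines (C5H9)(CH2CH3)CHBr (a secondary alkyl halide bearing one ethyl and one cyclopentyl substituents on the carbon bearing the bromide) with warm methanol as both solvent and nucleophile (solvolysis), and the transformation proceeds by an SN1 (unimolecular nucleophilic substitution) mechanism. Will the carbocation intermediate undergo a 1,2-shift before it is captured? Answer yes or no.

The first-formed carbocation is secondary.
The adjacent cyclopentyl carbon already bears 2 other carbon substituents and has a hydrogen to migrate; after a 1,2-hydride shift from that carbon the positive charge sits on a tertiary centre.
Tertiary is more stable than secondary, so the shift occurs.

yes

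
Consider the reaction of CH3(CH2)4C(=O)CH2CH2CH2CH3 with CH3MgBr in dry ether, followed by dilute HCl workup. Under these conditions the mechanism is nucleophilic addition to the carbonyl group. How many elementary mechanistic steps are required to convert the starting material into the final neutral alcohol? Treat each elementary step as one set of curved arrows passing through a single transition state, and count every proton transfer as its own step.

2

Step 1: the carbanion-like carbon of CH3MgBr attacks the sp² carbonyl carbon; the C=O π bond breaks and the electrons end up as a lone pair on the alkoxide oxygen of the tetrahedral intermediate.
Step 2: Protonation of the alkoxide by dilute HCl workup furnishes an alcohol.
Total: 2 elementary steps.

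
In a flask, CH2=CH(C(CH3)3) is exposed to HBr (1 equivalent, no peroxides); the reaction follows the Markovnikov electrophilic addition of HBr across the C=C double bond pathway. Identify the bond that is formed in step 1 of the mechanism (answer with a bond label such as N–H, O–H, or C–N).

Step 1: Electrophilic addition begins with the π(C=C) electrons forming a bond to the proton of HBr. Following Markovnikov's rule, the resulting cation is secondary. The H–Br bond breaks heterolytically, releasing Br⁻.
The bond formed in this step is the C–H bond.

C–H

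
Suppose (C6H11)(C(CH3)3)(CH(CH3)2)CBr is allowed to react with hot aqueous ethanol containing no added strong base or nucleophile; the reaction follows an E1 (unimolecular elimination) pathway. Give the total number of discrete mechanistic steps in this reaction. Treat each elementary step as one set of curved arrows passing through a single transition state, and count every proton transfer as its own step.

Step 1: Unassisted departure of Br⁻ (taking the C–Br bonding pair) generates a tertiary carbocation.
(No 1,2-shift: no single shift to an adjacent carbon would give a more stable cation.)
Step 2: Loss of a β-proton to a water (or ethanol) molecule of the solvent: the C–H bonding pair collapses toward the cationic carbon to form the C=C π bond, yielding the alkene.
Total: 2 elementary steps.

2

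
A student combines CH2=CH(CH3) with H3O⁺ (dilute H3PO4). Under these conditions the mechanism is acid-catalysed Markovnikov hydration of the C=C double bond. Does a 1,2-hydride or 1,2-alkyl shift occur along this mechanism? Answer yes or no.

no

The first-formed carbocation is secondary.
No single 1,2-shift to an adjacent carbon would produce a more-substituted cation than the one already present, so no rearrangement occurs.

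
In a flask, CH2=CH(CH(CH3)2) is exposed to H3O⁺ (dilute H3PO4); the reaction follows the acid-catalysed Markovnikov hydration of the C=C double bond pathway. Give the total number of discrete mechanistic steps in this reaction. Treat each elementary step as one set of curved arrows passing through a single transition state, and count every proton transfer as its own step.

4

Step 1: Electrophilic addition begins with the π(C=C) electrons forming a bond to the proton of H3O⁺. Following Markovnikov's rule, the resulting cation is secondary. H2O is released.
Step 2: A hydride (H with its bonding pair) migrates from the adjacent isopropyl carbon to the cationic centre — a 1,2-hydride shift — upgrading the secondary cation to a tertiary one.
Step 3: A lone pair on the oxygen of H2O attacks the carbocation, forming a C–O bond and an oxonium ion (a protonated alcohol).
Step 4: H2O removes a proton from the oxonium oxygen, regenerating H3O⁺ and giving the neutral alcohol.
Total: 4 elementary steps.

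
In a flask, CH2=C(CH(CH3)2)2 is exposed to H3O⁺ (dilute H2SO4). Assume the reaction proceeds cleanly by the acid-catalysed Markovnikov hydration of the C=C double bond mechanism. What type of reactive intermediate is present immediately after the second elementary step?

oxonium ion

Step 1: The π electrons of the C=C bond attack a proton of H3O⁺; Markovnikov addition places the new C–H on the less-substituted alkene carbon, so the positive charge ends up on the more-substituted carbon — a tertiary carbocation. H2O is released.
Step 2: A lone pair on the oxygen of H2O attacks the carbocation, forming a C–O bond and an oxonium ion (a protonated alcohol).
After step 2 the species present is an oxonium ion.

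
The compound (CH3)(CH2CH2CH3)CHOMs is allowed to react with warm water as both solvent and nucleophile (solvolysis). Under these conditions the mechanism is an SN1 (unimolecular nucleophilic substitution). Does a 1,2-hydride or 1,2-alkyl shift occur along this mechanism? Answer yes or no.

The first-formed carbocation is secondary.
No single 1,2-shift to an adjacent carbon would produce a more-substituted cation than the one already present, so no rearrangement occurs.

no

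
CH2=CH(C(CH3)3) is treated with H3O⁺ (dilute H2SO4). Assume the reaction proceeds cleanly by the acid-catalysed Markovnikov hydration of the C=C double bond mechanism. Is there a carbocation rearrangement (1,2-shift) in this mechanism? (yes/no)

yes

The first-formed carbocation is secondary.
The adjacent tert-butyl carbon has no hydrogen but bears methyl groups; migration of one methyl with its bonding pair (a 1,2-methyl shift) places the charge on a tertiary centre.
Tertiary is more stable than secondary, so the shift occurs.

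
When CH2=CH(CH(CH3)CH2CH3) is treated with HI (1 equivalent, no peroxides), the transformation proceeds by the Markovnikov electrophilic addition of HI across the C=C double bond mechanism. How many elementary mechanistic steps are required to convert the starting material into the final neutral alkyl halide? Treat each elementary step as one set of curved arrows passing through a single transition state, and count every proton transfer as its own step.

3

Step 1: Protonation of the alkene by HI: the π bond acts as the nucleophile and picks up H⁺, giving the more stable (Markovnikov) secondary carbocation. The H–I bond breaks heterolytically, releasing I⁻.
Step 2: A hydride (H with its bonding pair) migrates from the adjacent sec-butyl carbon to the cationic centre — a 1,2-hydride shift — upgrading the secondary cation to a tertiary one.
Step 3: The I⁻ anion donates a lone pair to the carbocation, forming the new C–I σ-bond and giving the neutral alkyl halide.
Total: 3 elementary steps.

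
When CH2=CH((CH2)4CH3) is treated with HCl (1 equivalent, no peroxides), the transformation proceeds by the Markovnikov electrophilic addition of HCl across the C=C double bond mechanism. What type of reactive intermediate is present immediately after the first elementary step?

Step 1: Electrophilic addition begins with the π(C=C) electrons forming a bond to the proton of HCl. Following Markovnikov's rule, the resulting cation is secondary. The H–Cl bond breaks heterolytically, releasing Cl⁻.
After step 1 the species present is a secondary carbocation.

secondary carbocation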